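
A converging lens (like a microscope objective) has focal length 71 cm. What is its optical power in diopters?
P = 1/f = 1.408 D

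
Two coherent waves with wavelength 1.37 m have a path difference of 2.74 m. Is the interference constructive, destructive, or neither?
constructive — path difference = 2λ, a whole number of wavelengths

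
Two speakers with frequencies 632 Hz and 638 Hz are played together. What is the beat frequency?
6 Hz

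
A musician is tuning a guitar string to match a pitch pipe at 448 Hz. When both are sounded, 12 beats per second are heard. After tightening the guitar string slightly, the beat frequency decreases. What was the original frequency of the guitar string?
436 Hz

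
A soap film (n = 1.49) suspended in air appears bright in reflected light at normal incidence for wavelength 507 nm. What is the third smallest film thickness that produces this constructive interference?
2nt = (m − ½)λ with m = 3 → t = (m − ½)λ/(2n) = 425.3 nm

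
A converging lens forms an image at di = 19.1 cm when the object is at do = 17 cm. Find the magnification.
M = −di/do = -1.124 (inverted image)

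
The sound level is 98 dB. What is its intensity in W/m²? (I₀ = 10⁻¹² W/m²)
I = I₀·10^(β/10) = 6.31 × 10⁻³ W/m²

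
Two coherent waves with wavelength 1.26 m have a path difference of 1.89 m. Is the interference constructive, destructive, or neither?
destructive — path difference = 1.5λ, an odd multiple of λ/2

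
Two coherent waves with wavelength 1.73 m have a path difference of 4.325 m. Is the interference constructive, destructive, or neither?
destructive — path difference = 2.5λ, an odd multiple of λ/2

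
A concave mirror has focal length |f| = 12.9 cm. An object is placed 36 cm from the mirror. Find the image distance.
f = +12.9 cm (concave); 1/di = 1/f − 1/do → di = 20.1 cm (real image, in front of mirror)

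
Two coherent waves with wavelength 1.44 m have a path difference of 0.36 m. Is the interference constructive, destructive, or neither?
neither (partial) — path difference = 0.25λ, neither a whole number of wavelengths nor an odd multiple of λ/2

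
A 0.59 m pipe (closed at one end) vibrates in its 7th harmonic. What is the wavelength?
λₙ = 4L/n = 0.3371 m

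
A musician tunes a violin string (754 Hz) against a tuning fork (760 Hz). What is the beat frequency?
6 Hz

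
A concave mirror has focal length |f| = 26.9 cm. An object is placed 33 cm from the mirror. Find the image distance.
f = +26.9 cm (concave); 1/di = 1/f − 1/do → di = 145.5 cm (real image, in front of mirror)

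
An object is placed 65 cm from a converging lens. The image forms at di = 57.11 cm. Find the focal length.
1/f = 1/do + 1/di → f = 30.4 cm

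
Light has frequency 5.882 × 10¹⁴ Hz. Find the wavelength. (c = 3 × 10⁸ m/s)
λ = c/f = 510 nm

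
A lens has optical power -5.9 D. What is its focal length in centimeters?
f = 1/P = -16.95 cm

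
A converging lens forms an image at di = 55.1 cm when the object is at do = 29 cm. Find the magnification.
M = −di/do = -1.9 (inverted image)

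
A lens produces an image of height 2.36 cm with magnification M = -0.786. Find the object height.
ho = |hi|/|M| = 3.003 cm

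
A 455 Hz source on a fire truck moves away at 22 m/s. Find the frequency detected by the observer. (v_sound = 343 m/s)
f_obs = f·v/(v + v_s) = 427.6 Hz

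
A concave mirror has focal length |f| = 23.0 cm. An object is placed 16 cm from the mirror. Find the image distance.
f = +23.0 cm (concave); 1/di = 1/f − 1/do → di = -52.57 cm (virtual image, behind mirror)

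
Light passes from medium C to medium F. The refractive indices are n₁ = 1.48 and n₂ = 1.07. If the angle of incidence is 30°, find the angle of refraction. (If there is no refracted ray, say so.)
sin θ₂ = (n₁/n₂)·sin θ₁ = 0.6916 → θ₂ = 43.76°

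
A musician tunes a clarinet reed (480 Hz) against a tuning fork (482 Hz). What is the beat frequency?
2 Hz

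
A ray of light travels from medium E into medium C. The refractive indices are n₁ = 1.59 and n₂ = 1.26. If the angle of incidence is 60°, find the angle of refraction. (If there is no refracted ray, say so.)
sin θ₂ = (n₁/n₂)·sin θ₁ = 1.093 > 1, so there is no refracted ray — the light undergoes total internal reflection.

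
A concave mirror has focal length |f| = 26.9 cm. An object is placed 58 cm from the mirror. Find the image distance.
f = +26.9 cm (concave); 1/di = 1/f − 1/do → di = 50.17 cm (real image, in front of mirror)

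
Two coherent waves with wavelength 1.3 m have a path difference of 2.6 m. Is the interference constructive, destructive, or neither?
constructive — path difference = 2λ, a whole number of wavelengths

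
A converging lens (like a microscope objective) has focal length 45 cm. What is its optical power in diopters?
P = 1/f = 2.222 D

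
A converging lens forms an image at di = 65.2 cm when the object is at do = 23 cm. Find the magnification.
M = −di/do = -2.835 (inverted image)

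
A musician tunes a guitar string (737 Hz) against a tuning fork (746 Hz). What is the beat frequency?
9 Hz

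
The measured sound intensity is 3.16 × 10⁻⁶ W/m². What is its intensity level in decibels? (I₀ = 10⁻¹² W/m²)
β = 10·log₁₀(I/I₀) = 65 dB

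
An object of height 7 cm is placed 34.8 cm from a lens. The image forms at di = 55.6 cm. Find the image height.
hi = (-di/do) × ho = -11.18 cm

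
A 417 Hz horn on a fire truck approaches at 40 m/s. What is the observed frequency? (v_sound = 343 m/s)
f_obs = f·v/(v − v_s) = 472 Hz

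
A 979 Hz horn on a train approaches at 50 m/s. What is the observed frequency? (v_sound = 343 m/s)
f_obs = f·v/(v − v_s) = 1146 Hz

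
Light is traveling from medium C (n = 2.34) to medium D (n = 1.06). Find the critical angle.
θc = arcsin(n₂/n₁) = 26.94°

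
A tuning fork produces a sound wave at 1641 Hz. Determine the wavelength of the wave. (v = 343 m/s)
λ = v/f = 0.209 m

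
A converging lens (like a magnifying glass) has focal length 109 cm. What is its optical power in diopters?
P = 1/f = 0.9174 D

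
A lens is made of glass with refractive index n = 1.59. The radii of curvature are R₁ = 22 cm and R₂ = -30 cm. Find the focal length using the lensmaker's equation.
1/f = (n − 1)(1/R₁ − 1/R₂) → f = 21.51 cm (converging lens)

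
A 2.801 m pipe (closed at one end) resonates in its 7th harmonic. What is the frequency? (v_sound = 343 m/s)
fₙ = nv/(4L) = 214.3 Hz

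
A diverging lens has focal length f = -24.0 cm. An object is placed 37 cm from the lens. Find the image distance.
1/di = 1/f − 1/do → di = -14.56 cm (virtual image)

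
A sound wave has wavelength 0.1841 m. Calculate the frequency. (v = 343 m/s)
f = v/λ = 1863 Hz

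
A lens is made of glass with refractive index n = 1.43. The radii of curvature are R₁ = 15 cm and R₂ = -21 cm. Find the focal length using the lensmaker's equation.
1/f = (n − 1)(1/R₁ − 1/R₂) → f = 20.35 cm (converging lens)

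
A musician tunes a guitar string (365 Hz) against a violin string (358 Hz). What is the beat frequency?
7 Hz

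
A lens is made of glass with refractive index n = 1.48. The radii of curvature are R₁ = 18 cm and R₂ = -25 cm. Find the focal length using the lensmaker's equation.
1/f = (n − 1)(1/R₁ − 1/R₂) → f = 21.8 cm (converging lens)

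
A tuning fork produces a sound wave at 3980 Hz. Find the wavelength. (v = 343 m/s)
λ = v/f = 0.08618 m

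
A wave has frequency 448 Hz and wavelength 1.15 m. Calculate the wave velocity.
v = fλ = 515.2 m/s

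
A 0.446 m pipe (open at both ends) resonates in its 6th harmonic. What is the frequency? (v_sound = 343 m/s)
fₙ = nv/(2L) = 2307 Hz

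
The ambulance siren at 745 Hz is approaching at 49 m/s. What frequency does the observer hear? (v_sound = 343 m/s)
f_obs = f·v/(v − v_s) = 869.2 Hz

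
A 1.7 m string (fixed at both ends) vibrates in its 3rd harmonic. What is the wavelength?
λₙ = 2L/n = 1.133 m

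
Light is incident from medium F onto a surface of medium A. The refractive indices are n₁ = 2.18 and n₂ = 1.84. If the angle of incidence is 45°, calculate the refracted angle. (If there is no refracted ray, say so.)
sin θ₂ = (n₁/n₂)·sin θ₁ = 0.8378 → θ₂ = 56.91°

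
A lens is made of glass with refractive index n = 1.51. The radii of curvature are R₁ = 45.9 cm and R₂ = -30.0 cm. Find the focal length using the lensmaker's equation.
1/f = (n − 1)(1/R₁ − 1/R₂) → f = 35.57 cm (converging lens)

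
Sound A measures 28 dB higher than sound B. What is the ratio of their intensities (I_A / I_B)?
I_A/I_B = 10^(Δβ/10) = 631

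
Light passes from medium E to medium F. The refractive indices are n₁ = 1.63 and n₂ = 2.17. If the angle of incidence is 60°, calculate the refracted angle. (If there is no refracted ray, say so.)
sin θ₂ = (n₁/n₂)·sin θ₁ = 0.6505 → θ₂ = 40.58°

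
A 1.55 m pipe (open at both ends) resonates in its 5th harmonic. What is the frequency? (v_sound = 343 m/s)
fₙ = nv/(2L) = 553.2 Hz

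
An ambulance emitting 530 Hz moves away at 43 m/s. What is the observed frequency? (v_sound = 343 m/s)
f_obs = f·v/(v + v_s) = 471 Hz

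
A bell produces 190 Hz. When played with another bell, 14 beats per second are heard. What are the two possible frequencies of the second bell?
f₂ = 190 ± 14 Hz → 204 Hz or 176 Hz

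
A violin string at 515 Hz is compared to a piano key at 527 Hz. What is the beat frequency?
12 Hz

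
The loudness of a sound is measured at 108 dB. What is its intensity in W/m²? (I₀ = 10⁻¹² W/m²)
I = I₀·10^(β/10) = 6.31 × 10⁻² W/m²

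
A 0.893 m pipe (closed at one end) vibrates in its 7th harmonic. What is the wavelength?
λₙ = 4L/n = 0.5103 m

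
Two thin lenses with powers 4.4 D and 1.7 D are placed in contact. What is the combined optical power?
P_total = P₁ + P₂ = 6.1 D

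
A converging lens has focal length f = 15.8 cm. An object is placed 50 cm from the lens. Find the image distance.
1/di = 1/f − 1/do → di = 23.1 cm (real image)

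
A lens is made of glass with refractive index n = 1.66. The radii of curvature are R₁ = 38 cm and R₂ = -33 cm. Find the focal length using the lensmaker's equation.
1/f = (n − 1)(1/R₁ − 1/R₂) → f = 26.76 cm (converging lens)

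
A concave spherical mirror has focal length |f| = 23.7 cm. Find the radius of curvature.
R = 2|f| = 47.4 cm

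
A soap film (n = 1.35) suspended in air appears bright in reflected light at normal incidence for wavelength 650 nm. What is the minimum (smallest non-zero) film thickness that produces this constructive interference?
2nt = (m − ½)λ with m = 1 → t = (m − ½)λ/(2n) = 120.4 nm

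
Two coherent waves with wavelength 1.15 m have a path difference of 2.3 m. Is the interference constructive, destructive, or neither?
constructive — path difference = 2λ, a whole number of wavelengths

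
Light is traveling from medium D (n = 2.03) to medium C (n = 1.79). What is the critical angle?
θc = arcsin(n₂/n₁) = 61.86°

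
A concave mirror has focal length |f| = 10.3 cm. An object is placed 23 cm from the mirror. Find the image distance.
f = +10.3 cm (concave); 1/di = 1/f − 1/do → di = 18.65 cm (real image, in front of mirror)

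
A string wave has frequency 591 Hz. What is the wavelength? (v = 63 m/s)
λ = v/f = 0.1066 m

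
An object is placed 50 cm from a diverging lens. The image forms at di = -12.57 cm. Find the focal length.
1/f = 1/do + 1/di → f = -16.79 cm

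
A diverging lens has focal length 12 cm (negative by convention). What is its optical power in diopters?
P = 1/f = -8.333 D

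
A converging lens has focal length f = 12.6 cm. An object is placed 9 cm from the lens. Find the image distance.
1/di = 1/f − 1/do → di = -31.5 cm (virtual image)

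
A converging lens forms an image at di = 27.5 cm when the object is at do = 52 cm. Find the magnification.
M = −di/do = -0.5288 (inverted image)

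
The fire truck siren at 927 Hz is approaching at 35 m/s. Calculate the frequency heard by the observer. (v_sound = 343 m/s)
f_obs = f·v/(v − v_s) = 1032 Hz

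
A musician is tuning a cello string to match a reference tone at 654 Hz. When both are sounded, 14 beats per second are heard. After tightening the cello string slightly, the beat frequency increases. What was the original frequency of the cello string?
668 Hz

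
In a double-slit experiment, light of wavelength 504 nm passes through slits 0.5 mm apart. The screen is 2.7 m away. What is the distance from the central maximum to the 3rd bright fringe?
y = mλL/d = 8.165 mm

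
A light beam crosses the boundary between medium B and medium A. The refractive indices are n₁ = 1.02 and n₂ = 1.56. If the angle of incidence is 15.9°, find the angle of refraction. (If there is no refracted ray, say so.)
sin θ₂ = (n₁/n₂)·sin θ₁ = 0.1791 → θ₂ = 10.32°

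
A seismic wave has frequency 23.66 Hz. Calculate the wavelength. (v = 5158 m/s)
λ = v/f = 218 m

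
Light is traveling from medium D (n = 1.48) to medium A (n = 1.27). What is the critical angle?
θc = arcsin(n₂/n₁) = 59.1°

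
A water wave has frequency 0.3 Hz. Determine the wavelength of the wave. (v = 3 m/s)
λ = v/f = 10 m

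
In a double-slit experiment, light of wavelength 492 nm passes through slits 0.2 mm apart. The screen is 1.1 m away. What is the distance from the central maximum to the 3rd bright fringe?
y = mλL/d = 8.118 mm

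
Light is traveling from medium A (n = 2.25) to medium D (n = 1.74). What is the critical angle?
θc = arcsin(n₂/n₁) = 50.65°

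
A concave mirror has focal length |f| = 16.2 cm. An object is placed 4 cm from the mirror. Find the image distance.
f = +16.2 cm (concave); 1/di = 1/f − 1/do → di = -5.311 cm (virtual image, behind mirror)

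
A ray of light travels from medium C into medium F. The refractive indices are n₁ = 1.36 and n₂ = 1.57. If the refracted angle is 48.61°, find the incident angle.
sin θ₁ = (n₂/n₁)·sin θ₂ → θ₁ = 60.01°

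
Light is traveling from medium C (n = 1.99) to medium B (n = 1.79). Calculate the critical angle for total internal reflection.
θc = arcsin(n₂/n₁) = 64.09°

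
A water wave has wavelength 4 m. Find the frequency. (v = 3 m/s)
f = v/λ = 0.75 Hz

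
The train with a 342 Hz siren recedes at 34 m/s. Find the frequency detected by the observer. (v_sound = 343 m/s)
f_obs = f·v/(v + v_s) = 311.2 Hz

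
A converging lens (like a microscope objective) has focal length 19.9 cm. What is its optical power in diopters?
P = 1/f = 5.025 D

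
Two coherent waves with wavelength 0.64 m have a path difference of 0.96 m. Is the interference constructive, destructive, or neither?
destructive — path difference = 1.5λ, an odd multiple of λ/2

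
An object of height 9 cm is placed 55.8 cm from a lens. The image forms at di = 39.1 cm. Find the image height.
hi = (-di/do) × ho = -6.306 cm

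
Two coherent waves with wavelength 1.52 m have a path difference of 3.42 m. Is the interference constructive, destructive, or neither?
neither (partial) — path difference = 2.25λ, neither a whole number of wavelengths nor an odd multiple of λ/2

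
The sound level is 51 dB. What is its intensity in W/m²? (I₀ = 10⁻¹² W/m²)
I = I₀·10^(β/10) = 1.26 × 10⁻⁷ W/m²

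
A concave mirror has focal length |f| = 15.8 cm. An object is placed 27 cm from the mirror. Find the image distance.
f = +15.8 cm (concave); 1/di = 1/f − 1/do → di = 38.09 cm (real image, in front of mirror)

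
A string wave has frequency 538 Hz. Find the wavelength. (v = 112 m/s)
λ = v/f = 0.2082 m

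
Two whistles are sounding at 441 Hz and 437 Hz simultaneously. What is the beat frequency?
4 Hz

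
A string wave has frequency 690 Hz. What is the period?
T = 1/f = 0.001449 s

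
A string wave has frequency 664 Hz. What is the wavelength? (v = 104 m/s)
λ = v/f = 0.1566 m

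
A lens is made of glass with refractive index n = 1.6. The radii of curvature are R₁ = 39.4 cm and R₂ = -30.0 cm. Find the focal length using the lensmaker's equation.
1/f = (n − 1)(1/R₁ − 1/R₂) → f = 28.39 cm (converging lens)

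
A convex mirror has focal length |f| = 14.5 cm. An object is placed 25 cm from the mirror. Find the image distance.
f = −14.5 cm (convex); 1/di = 1/f − 1/do → di = -9.177 cm (virtual image, behind mirror)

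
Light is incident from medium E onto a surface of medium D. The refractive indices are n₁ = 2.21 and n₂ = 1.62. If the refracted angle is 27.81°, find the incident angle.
sin θ₁ = (n₂/n₁)·sin θ₂ → θ₁ = 20°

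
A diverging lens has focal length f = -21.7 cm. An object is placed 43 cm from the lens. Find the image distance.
1/di = 1/f − 1/do → di = -14.42 cm (virtual image)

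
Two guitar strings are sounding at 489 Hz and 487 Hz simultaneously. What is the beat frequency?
2 Hz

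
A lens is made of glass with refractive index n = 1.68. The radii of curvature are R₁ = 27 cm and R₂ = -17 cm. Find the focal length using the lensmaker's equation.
1/f = (n − 1)(1/R₁ − 1/R₂) → f = 15.34 cm (converging lens)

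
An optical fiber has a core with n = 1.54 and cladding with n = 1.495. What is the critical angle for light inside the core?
θc = arcsin(n_cladding/n_core) = 76.11°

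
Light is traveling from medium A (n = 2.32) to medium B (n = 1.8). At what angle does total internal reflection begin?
θc = arcsin(n₂/n₁) = 50.88°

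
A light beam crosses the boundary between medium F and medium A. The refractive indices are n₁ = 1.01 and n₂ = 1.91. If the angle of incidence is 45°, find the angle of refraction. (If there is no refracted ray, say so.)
sin θ₂ = (n₁/n₂)·sin θ₁ = 0.3739 → θ₂ = 21.96°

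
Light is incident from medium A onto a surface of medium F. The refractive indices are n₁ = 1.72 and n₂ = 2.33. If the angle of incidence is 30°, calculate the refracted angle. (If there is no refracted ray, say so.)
sin θ₂ = (n₁/n₂)·sin θ₁ = 0.3691 → θ₂ = 21.66°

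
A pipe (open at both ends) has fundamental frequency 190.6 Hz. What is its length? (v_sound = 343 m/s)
L = v/(2f₁) = 0.8998 m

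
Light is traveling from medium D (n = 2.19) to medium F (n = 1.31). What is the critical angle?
θc = arcsin(n₂/n₁) = 36.74°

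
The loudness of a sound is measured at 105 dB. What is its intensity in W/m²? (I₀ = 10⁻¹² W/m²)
I = I₀·10^(β/10) = 3.16 × 10⁻² W/m²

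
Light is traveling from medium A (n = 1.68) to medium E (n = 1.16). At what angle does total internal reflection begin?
θc = arcsin(n₂/n₁) = 43.67°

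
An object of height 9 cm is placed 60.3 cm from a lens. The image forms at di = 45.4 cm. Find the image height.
hi = (-di/do) × ho = -6.776 cm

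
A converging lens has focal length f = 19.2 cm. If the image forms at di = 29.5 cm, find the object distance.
1/do = 1/f − 1/di → do = 54.99 cm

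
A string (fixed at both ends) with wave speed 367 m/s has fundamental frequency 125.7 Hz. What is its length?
L = v/(2f₁) = 1.46 m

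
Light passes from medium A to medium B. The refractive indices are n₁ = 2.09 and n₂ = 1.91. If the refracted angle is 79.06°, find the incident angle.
sin θ₁ = (n₂/n₁)·sin θ₂ → θ₁ = 63.8°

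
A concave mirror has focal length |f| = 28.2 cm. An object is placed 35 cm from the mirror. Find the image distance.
f = +28.2 cm (concave); 1/di = 1/f − 1/do → di = 145.1 cm (real image, in front of mirror)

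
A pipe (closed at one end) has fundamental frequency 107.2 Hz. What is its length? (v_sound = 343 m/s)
L = v/(4f₁) = 0.7999 m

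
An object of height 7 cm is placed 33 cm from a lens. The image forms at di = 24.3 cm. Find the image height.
hi = (-di/do) × ho = -5.155 cm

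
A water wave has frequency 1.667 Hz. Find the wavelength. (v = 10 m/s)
λ = v/f = 5.999 m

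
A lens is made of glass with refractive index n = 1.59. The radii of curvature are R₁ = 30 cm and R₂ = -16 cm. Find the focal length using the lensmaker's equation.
1/f = (n − 1)(1/R₁ − 1/R₂) → f = 17.69 cm (converging lens)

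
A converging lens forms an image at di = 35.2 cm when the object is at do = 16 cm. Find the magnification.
M = −di/do = -2.2 (inverted image)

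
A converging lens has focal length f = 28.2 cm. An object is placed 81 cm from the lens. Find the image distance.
1/di = 1/f − 1/do → di = 43.26 cm (real image)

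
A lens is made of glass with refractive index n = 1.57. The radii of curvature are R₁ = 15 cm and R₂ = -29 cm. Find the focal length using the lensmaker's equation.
1/f = (n − 1)(1/R₁ − 1/R₂) → f = 17.34 cm (converging lens)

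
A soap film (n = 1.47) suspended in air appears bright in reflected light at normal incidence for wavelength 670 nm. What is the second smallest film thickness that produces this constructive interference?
2nt = (m − ½)λ with m = 2 → t = (m − ½)λ/(2n) = 341.8 nm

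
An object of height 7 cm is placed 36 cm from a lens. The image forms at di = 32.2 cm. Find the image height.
hi = (-di/do) × ho = -6.261 cm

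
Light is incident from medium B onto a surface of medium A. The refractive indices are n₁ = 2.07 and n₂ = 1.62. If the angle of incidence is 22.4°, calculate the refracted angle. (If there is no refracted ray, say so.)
sin θ₂ = (n₁/n₂)·sin θ₁ = 0.4869 → θ₂ = 29.14°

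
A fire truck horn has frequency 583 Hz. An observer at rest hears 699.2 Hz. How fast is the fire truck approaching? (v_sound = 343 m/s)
v_s = v·(1 − f/f_obs) = 57 m/s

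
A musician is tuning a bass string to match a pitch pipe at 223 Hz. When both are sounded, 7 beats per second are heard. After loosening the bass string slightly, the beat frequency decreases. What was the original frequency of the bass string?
230 Hz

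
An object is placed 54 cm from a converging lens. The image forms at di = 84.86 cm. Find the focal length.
1/f = 1/do + 1/di → f = 33 cm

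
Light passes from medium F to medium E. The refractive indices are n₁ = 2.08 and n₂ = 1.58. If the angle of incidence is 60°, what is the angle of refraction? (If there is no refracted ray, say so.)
sin θ₂ = (n₁/n₂)·sin θ₁ = 1.14 > 1, so there is no refracted ray — the light undergoes total internal reflection.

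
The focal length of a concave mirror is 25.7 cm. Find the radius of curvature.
R = 2|f| = 51.4 cm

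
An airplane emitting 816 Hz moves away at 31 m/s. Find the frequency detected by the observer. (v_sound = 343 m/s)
f_obs = f·v/(v + v_s) = 748.4 Hz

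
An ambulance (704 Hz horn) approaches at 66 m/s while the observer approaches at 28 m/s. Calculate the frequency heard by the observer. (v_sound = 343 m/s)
f_obs = f·(v + v_o)/(v − v_s) = 942.9 Hz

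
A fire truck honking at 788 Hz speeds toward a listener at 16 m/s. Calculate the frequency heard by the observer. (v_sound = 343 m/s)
f_obs = f·v/(v − v_s) = 826.6 Hz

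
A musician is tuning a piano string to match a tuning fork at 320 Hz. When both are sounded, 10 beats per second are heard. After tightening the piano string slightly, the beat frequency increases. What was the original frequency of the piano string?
330 Hz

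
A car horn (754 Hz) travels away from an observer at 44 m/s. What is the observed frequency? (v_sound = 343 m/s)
f_obs = f·v/(v + v_s) = 668.3 Hz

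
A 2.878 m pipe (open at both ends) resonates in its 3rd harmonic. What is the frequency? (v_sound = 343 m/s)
fₙ = nv/(2L) = 178.8 Hz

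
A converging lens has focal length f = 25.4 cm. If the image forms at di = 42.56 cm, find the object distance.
1/do = 1/f − 1/di → do = 63 cm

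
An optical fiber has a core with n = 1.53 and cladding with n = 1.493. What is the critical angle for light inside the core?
θc = arcsin(n_cladding/n_core) = 77.37°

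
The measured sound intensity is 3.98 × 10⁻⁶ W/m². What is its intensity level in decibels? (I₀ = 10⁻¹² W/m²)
β = 10·log₁₀(I/I₀) = 66 dB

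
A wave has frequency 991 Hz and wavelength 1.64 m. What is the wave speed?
v = fλ = 1625 m/s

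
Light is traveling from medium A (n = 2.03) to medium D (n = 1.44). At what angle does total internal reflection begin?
θc = arcsin(n₂/n₁) = 45.18°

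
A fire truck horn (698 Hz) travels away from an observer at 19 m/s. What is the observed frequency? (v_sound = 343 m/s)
f_obs = f·v/(v + v_s) = 661.4 Hz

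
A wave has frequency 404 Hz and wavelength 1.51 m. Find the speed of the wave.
v = fλ = 610 m/s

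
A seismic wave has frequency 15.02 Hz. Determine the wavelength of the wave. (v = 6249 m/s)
λ = v/f = 416 m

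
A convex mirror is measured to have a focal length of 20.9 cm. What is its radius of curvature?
R = 2|f| = 41.8 cm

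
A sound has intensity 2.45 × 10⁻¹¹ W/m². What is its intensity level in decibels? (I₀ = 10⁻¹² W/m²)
β = 10·log₁₀(I/I₀) = 13.89 dB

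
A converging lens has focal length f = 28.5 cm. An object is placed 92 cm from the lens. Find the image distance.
1/di = 1/f − 1/do → di = 41.29 cm (real image)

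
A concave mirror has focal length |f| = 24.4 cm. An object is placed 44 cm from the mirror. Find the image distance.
f = +24.4 cm (concave); 1/di = 1/f − 1/do → di = 54.78 cm (real image, in front of mirror)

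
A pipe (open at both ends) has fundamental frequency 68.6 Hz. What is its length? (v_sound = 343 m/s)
L = v/(2f₁) = 2.5 m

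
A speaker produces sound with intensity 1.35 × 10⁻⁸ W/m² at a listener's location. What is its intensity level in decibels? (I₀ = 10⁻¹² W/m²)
β = 10·log₁₀(I/I₀) = 41.3 dB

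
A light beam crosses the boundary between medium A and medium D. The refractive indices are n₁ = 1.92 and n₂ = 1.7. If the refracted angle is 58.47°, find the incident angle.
sin θ₁ = (n₂/n₁)·sin θ₂ → θ₁ = 49°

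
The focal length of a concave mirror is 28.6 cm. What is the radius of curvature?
R = 2|f| = 57.2 cm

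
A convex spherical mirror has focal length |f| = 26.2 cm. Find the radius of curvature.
R = 2|f| = 52.4 cm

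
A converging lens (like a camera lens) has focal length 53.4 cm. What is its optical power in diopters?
P = 1/f = 1.873 D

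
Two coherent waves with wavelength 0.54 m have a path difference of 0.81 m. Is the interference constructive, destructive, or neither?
destructive — path difference = 1.5λ, an odd multiple of λ/2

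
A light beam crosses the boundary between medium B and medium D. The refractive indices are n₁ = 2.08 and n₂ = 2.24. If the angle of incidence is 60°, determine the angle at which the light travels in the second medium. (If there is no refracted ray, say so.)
sin θ₂ = (n₁/n₂)·sin θ₁ = 0.8042 → θ₂ = 53.53°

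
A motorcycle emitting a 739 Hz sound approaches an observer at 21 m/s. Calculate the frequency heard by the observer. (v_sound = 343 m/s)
f_obs = f·v/(v − v_s) = 787.2 Hz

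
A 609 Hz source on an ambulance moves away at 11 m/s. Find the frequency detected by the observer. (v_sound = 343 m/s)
f_obs = f·v/(v + v_s) = 590.1 Hz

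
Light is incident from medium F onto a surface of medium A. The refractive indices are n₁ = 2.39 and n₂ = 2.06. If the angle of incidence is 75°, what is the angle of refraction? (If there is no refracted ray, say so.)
sin θ₂ = (n₁/n₂)·sin θ₁ = 1.121 > 1, so there is no refracted ray — the light undergoes total internal reflection.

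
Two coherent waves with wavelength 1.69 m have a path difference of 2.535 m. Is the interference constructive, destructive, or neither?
destructive — path difference = 1.5λ, an odd multiple of λ/2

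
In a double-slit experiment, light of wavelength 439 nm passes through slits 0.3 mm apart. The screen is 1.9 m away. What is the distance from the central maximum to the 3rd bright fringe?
y = mλL/d = 8.341 mm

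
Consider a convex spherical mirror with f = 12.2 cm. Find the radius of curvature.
R = 2|f| = 24.4 cm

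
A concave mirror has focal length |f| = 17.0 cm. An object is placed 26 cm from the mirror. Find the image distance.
f = +17.0 cm (concave); 1/di = 1/f − 1/do → di = 49.11 cm (real image, in front of mirror)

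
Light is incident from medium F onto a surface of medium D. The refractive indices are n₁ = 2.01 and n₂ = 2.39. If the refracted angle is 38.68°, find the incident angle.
sin θ₁ = (n₂/n₁)·sin θ₂ → θ₁ = 48°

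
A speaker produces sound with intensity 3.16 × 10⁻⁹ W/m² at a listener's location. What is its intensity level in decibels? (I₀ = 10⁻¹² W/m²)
β = 10·log₁₀(I/I₀) = 35 dB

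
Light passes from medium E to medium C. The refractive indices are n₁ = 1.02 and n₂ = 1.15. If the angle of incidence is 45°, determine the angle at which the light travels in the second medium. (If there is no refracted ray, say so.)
sin θ₂ = (n₁/n₂)·sin θ₁ = 0.6272 → θ₂ = 38.84°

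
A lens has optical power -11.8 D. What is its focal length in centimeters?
f = 1/P = -8.475 cm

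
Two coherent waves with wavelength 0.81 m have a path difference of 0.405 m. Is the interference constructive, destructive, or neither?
destructive — path difference = 0.5λ, an odd multiple of λ/2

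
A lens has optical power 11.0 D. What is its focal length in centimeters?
f = 1/P = 9.091 cm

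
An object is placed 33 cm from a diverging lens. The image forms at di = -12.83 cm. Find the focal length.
1/f = 1/do + 1/di → f = -20.99 cm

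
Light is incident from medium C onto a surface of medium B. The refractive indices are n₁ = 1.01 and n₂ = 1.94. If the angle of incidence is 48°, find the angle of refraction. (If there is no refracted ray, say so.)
sin θ₂ = (n₁/n₂)·sin θ₁ = 0.3869 → θ₂ = 22.76°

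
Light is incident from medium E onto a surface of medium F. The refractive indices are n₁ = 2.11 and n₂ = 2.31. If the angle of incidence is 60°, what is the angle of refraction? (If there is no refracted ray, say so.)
sin θ₂ = (n₁/n₂)·sin θ₁ = 0.791 → θ₂ = 52.28°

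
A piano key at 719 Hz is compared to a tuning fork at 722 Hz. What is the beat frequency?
3 Hz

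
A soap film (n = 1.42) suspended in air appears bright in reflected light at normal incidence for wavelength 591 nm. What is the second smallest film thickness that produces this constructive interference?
2nt = (m − ½)λ with m = 2 → t = (m − ½)λ/(2n) = 312.1 nm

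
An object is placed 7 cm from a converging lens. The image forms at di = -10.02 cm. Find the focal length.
1/f = 1/do + 1/di → f = 23.23 cm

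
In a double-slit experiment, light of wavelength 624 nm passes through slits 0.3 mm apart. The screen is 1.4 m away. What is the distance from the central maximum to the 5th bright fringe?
y = mλL/d = 14.56 mm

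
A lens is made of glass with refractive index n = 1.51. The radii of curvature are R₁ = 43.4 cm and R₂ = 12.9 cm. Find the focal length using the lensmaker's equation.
1/f = (n − 1)(1/R₁ − 1/R₂) → f = -35.99 cm (diverging lens)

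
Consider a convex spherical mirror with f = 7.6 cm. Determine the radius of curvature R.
R = 2|f| = 15.2 cm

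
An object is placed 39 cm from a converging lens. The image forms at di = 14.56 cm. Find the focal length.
1/f = 1/do + 1/di → f = 10.6 cm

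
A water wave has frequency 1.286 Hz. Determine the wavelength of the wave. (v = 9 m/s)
λ = v/f = 6.998 m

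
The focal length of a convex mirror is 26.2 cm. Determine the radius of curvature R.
R = 2|f| = 52.4 cm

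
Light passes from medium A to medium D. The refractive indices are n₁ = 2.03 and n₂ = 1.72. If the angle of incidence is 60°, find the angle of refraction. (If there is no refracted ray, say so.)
sin θ₂ = (n₁/n₂)·sin θ₁ = 1.022 > 1, so there is no refracted ray — the light undergoes total internal reflection.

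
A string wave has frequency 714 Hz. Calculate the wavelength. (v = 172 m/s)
λ = v/f = 0.2409 m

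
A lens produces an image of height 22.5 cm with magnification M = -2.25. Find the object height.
ho = |hi|/|M| = 10 cm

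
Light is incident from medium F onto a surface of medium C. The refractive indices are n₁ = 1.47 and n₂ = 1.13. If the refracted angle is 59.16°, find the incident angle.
sin θ₁ = (n₂/n₁)·sin θ₂ → θ₁ = 41.3°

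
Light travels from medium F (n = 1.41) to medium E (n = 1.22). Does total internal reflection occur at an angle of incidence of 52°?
θc = arcsin(n₂/n₁) = 59.91°; 52° < θc, so no — the ray refracts.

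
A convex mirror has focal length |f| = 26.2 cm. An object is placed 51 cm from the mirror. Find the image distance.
f = −26.2 cm (convex); 1/di = 1/f − 1/do → di = -17.31 cm (virtual image, behind mirror)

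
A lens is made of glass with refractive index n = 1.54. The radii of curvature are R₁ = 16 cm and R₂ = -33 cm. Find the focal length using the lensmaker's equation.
1/f = (n − 1)(1/R₁ − 1/R₂) → f = 19.95 cm (converging lens)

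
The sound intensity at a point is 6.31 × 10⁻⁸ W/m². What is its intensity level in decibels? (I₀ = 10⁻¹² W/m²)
β = 10·log₁₀(I/I₀) = 48 dB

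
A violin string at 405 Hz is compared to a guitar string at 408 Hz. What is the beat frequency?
3 Hz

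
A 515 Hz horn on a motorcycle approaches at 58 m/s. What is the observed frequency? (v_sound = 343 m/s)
f_obs = f·v/(v − v_s) = 619.8 Hz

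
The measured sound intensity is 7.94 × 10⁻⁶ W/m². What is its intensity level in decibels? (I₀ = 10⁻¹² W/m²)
β = 10·log₁₀(I/I₀) = 69 dB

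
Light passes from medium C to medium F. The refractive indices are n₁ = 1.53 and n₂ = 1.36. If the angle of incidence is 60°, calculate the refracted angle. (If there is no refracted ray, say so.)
sin θ₂ = (n₁/n₂)·sin θ₁ = 0.9743 → θ₂ = 76.98°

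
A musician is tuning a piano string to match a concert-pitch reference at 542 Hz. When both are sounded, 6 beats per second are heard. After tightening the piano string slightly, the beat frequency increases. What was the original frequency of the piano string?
548 Hz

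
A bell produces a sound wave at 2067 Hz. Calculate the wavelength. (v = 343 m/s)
λ = v/f = 0.1659 m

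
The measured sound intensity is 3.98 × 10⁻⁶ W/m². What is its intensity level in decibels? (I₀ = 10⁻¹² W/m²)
β = 10·log₁₀(I/I₀) = 66 dB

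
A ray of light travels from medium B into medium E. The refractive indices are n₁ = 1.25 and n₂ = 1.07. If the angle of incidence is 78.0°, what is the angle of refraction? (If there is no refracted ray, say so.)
sin θ₂ = (n₁/n₂)·sin θ₁ = 1.143 > 1, so there is no refracted ray — the light undergoes total internal reflection.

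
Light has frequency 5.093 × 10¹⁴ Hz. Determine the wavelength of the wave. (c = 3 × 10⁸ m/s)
λ = c/f = 589 nm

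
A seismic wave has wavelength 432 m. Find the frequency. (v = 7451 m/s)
f = v/λ = 17.25 Hz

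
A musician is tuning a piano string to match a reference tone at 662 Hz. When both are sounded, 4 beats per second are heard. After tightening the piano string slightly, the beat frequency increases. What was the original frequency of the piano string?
666 Hz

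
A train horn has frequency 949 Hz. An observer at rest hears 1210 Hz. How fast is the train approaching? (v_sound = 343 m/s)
v_s = v·(1 − f/f_obs) = 73.99 m/s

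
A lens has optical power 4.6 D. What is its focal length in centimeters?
f = 1/P = 21.74 cm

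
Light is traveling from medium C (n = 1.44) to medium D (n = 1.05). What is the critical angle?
θc = arcsin(n₂/n₁) = 46.82°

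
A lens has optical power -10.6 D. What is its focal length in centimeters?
f = 1/P = -9.434 cm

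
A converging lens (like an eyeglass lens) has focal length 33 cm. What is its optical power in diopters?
P = 1/f = 3.03 D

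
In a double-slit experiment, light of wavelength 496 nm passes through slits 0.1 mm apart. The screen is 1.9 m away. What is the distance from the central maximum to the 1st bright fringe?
y = mλL/d = 9.424 mm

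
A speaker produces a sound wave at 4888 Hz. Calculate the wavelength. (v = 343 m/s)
λ = v/f = 0.07017 m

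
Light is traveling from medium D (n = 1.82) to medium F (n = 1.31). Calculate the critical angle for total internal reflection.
θc = arcsin(n₂/n₁) = 46.04°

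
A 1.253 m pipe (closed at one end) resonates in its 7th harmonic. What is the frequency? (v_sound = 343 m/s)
fₙ = nv/(4L) = 479.1 Hz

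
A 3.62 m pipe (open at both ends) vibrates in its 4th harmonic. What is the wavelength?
λₙ = 2L/n = 1.81 m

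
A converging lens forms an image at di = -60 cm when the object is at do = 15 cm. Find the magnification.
M = −di/do = 4 (upright image)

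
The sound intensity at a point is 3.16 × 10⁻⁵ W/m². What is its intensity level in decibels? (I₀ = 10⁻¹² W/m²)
β = 10·log₁₀(I/I₀) = 75 dB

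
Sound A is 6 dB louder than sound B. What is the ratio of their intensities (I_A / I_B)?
I_A/I_B = 10^(Δβ/10) = 3.981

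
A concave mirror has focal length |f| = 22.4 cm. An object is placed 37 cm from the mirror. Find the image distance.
f = +22.4 cm (concave); 1/di = 1/f − 1/do → di = 56.77 cm (real image, in front of mirror)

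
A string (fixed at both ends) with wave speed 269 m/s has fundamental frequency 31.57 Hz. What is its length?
L = v/(2f₁) = 4.26 m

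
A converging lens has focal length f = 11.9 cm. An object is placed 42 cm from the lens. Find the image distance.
1/di = 1/f − 1/do → di = 16.6 cm (real image)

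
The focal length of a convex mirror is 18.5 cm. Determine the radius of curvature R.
R = 2|f| = 37 cm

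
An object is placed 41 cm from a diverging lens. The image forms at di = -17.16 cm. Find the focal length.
1/f = 1/do + 1/di → f = -29.51 cm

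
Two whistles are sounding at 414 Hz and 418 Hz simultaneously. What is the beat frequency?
4 Hz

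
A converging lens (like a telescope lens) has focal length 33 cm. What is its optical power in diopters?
P = 1/f = 3.03 D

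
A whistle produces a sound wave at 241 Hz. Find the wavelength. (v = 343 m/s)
λ = v/f = 1.423 m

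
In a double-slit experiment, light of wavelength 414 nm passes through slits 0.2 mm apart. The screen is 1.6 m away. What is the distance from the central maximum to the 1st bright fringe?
y = mλL/d = 3.312 mm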